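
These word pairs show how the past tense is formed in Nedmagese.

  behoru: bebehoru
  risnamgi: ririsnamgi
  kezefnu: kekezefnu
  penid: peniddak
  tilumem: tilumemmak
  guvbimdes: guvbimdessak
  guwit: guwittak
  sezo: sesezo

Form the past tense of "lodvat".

penid and risnamgi both have last vowel 'i' yet inflect differently (peniddak, ririsnamgi), so the last vowel is not what conditions the rule; whether the stem ends in a vowel or a consonant is.
"lodvat" ends in a consonant. The stems ending in a consonant (tilumem → tilumemmak, penid → peniddak, guwit → guwittak) double the final consonant and add -ak.
So lodvat → lodvattak.

lodvattak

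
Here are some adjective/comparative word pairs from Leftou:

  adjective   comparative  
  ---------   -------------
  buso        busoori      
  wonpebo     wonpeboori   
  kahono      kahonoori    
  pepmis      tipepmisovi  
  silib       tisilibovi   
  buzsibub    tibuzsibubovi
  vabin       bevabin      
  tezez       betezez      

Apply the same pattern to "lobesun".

"lobesun" ends in -n. The one such stem in the data (vabin → bevabin) adds the prefix be-, so the same rule applies.
So lobesun → belobesun.

belobesun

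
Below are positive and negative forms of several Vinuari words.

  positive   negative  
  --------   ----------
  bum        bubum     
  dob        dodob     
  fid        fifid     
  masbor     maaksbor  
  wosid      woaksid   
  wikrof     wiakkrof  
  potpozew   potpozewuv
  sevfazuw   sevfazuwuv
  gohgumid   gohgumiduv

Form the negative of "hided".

fid and wosid both end in -d yet inflect differently (fifid, woaksid), so the final letter is not what conditions the rule; the number of vowels is.
"hided" has 2 vowels. The stems with 2 vowels (masbor → maaksbor, wosid → woaksid, wikrof → wiakkrof) insert -ak- after the first vowel.
The other patterns: stems with 1 vowel repeat the first consonant+vowel as a prefix; stems with 3 vowels add -uv.
So hided → hiakded.

hiakded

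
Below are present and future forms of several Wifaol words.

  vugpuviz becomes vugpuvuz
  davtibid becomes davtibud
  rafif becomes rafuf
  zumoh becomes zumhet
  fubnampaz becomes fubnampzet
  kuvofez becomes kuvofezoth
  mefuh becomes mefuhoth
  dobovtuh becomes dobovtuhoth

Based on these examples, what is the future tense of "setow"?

setwet

vugpuviz and fubnampaz both end in -z yet inflect differently (vugpuvuz, fubnampzet), so the final letter is not what conditions the rule; the last vowel is.
"setow" has last vowel 'o'. The one such stem in the data (zumoh → zumhet) deletes the last vowel and adds -et (as does fubnampaz), so the same rule applies.
The other patterns: stems whose last vowel is 'i' change the last vowel to 'u'; stems whose last vowel is 'e' or 'u' add -oth.
So setow → setwet.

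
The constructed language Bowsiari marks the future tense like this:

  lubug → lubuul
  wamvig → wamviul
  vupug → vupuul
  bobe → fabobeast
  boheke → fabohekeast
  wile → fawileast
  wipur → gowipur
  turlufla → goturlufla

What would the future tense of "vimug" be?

lubug and wipur both have last vowel 'u' yet inflect differently (lubuul, gowipur), so the last vowel is not what conditions the rule; the final letter is.
"vimug" ends in -g. The stems ending in -g (lubug → lubuul, wamvig → wamviul, vupug → vupuul) drop the final letter and add -ul.
The other patterns: stems ending in -e add fa- … -ast around the stem; stems ending in -a or -r add the prefix go-.
So vimug → vimuul.

vimuul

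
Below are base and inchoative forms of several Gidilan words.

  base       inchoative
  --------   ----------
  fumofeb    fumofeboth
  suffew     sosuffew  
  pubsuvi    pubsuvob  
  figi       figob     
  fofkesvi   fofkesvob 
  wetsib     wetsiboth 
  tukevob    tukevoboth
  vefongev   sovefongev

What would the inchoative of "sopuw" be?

figi and wetsib both have last vowel 'i' yet inflect differently (figob, wetsiboth), so the last vowel is not what conditions the rule; the final letter is.
"sopuw" ends in -w. The one such stem in the data (suffew → sosuffew) adds the prefix so-, so the same rule applies.
So sopuw → sosopuw.

sosopuw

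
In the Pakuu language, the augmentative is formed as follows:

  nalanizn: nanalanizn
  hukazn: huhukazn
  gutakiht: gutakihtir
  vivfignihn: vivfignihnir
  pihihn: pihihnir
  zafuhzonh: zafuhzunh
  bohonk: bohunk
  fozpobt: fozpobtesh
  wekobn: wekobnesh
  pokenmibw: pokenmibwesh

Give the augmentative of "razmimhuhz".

razmimhuhzir

nalanizn and vivfignihn both end in -n yet inflect differently (nanalanizn, vivfignihnir), so the final letter is not what conditions the rule; the second-to-last letter is.
"razmimhuhz" has second-to-last letter 'h'. The stems whose second-to-last letter is 'h' (gutakiht → gutakihtir, vivfignihn → vivfignihnir, pihihn → pihihnir) add -ir.
So razmimhuhz → razmimhuhzir.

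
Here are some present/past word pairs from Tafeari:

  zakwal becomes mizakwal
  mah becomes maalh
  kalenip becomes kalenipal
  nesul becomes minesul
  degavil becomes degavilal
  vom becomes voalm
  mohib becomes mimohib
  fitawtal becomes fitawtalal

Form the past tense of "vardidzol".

nesul and fitawtal both end in -l yet inflect differently (minesul, fitawtalal), so the final letter is not what conditions the rule; the number of vowels is.
"vardidzol" has 3 vowels. The stems with 3 vowels (fitawtal → fitawtalal, kalenip → kalenipal, degavil → degavilal) add -al.
The other patterns: stems with 1 vowel insert -al- after the first vowel; stems with 2 vowels add the prefix mi-.
So vardidzol → vardidzolal.

vardidzolal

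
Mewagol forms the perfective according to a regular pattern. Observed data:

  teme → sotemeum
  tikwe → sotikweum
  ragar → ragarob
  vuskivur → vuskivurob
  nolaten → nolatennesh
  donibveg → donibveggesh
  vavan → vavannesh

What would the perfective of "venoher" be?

teme and nolaten both have last vowel 'e' yet inflect differently (sotemeum, nolatennesh), so the last vowel is not what conditions the rule; the final letter is.
"venoher" ends in -r. The stems ending in -r (ragar → ragarob, vuskivur → vuskivurob) add -ob.
The other patterns: stems ending in -e add so- … -um around the stem; stems ending in -g or -n double the final consonant and add -esh.
So venoher → venoherob.

venoherob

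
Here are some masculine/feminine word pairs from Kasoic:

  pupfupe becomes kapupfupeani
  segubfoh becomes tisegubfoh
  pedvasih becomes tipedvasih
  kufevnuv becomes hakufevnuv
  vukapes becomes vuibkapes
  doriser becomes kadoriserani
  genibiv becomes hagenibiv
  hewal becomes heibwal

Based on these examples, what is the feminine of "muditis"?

muibditis

"muditis" ends in -s. The one such stem in the data (vukapes → vuibkapes) inserts -ib- after the first vowel (as does hewal), so the same rule applies.
The other patterns: stems ending in -v add the prefix ha-; stems ending in -e or -r add ka- … -ani around the stem; stems ending in -h add the prefix ti-.
So muditis → muibditis.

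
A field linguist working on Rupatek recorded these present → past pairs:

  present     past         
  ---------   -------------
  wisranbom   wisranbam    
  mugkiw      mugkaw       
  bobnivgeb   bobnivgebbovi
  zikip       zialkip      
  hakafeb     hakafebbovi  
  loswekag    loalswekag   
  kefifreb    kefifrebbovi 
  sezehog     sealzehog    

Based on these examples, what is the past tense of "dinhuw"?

wisranbom and sezehog both have last vowel 'o' yet inflect differently (wisranbam, sealzehog), so the last vowel is not what conditions the rule; the final letter is.
"dinhuw" ends in -w. The one such stem in the data (mugkiw → mugkaw) changes the last vowel to 'a' (as does wisranbom), so the same rule applies.
The other patterns: stems ending in -b double the final consonant and add -ovi; stems ending in -g or -p insert -al- after the first vowel.
So dinhuw → dinhaw.

dinhaw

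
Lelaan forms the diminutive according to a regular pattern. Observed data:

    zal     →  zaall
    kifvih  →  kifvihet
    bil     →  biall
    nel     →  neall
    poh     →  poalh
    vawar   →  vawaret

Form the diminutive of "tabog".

taboget

"tabog" has 2 vowels. The stems with 2 vowels (kifvih → kifvihet, vawar → vawaret) add -et.
The other pattern: stems with 1 vowel insert -al- after the first vowel.
So tabog → taboget.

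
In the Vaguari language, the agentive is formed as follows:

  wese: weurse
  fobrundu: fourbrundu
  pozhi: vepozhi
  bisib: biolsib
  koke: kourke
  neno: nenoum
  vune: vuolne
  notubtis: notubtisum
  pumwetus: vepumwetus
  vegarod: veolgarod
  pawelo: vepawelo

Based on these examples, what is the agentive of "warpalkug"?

pawelo and neno both end in -o yet inflect differently (vepawelo, nenoum), so the final letter is not what conditions the rule; the first letter is.
"warpalkug" begins with w-. The one such stem in the data (wese → weurse) inserts -ur- after the first vowel (as do koke, fobrundu), so the same rule applies.
So warpalkug → waurrpalkug.

waurrpalkug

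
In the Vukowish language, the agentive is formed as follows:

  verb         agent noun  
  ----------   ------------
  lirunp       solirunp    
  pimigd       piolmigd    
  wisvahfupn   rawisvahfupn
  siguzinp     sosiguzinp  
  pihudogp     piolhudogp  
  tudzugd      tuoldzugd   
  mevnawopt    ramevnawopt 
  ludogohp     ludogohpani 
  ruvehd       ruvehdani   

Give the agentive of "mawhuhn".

mawhuhnani

pihudogp and siguzinp both end in -p yet inflect differently (piolhudogp, sosiguzinp), so the final letter is not what conditions the rule; the second-to-last letter is.
"mawhuhn" has second-to-last letter 'h'. The stems whose second-to-last letter is 'h' (ludogohp → ludogohpani, ruvehd → ruvehdani) add -ani.
The other patterns: stems whose second-to-last letter is 'g' insert -ol- after the first vowel; stems whose second-to-last letter is 'n' add the prefix so-; stems whose second-to-last letter is 'p' add the prefix ra-.
So mawhuhn → mawhuhnani.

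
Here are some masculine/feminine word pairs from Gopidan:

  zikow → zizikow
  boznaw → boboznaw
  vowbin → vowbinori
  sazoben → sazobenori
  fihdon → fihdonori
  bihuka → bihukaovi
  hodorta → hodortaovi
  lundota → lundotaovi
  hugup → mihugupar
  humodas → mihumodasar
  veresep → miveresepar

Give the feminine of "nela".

nelaovi

zikow and fihdon both have last vowel 'o' yet inflect differently (zizikow, fihdonori), so the last vowel is not what conditions the rule; the final letter is.
"nela" ends in -a. The stems ending in -a (bihuka → bihukaovi, hodorta → hodortaovi, lundota → lundotaovi) add -ovi.
The other patterns: stems ending in -w repeat the first consonant+vowel as a prefix; stems ending in -n add -ori; stems ending in -p or -s add mi- … -ar around the stem.
So nela → nelaovi.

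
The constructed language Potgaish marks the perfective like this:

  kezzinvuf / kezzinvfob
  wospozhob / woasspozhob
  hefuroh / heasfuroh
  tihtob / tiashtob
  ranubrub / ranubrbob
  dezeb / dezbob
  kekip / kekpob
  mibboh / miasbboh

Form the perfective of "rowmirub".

rowmirbob

wospozhob and dezeb both end in -b yet inflect differently (woasspozhob, dezbob), so the final letter is not what conditions the rule; the last vowel is.
"rowmirub" has last vowel 'u'. The stems whose last vowel is 'u' (kezzinvuf → kezzinvfob, ranubrub → ranubrbob) delete the last vowel and add -ob.
So rowmirub → rowmirbob.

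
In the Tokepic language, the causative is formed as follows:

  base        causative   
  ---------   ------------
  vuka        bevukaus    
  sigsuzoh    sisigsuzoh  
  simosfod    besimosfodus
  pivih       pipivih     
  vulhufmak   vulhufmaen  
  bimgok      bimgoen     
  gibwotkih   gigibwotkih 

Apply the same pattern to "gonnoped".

begonnopedus

bimgok and sigsuzoh both have last vowel 'o' yet inflect differently (bimgoen, sisigsuzoh), so the last vowel is not what conditions the rule; the final letter is.
"gonnoped" ends in -d. The one such stem in the data (simosfod → besimosfodus) adds be- … -us around the stem, so the same rule applies.
The other patterns: stems ending in -k drop the final letter and add -en; stems ending in -h repeat the first consonant+vowel as a prefix.
So gonnoped → begonnopedus.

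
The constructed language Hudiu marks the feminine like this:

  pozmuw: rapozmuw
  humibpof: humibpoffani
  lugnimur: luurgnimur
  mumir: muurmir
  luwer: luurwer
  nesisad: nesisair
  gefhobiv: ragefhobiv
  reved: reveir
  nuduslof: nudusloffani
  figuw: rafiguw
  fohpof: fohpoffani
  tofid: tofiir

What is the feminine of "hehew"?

rahehew

"hehew" ends in -w. The stems ending in -w (figuw → rafiguw, pozmuw → rapozmuw) add the prefix ra-.
The other patterns: stems ending in -r insert -ur- after the first vowel; stems ending in -d drop the final letter and add -ir; stems ending in -f double the final consonant and add -ani.
So hehew → rahehew.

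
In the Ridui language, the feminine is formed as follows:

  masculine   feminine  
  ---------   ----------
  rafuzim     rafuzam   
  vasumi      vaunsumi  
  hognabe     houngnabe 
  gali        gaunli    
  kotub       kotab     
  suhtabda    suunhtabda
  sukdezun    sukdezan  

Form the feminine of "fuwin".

fuwan

"fuwin" ends in a consonant. The stems ending in a consonant (rafuzim → rafuzam, kotub → kotab, sukdezun → sukdezan) change the last vowel to 'a'.
So fuwin → fuwan.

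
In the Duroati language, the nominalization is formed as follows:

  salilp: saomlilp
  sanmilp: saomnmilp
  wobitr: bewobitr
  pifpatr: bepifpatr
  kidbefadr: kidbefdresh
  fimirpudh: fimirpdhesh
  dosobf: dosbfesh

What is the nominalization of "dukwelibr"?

dukwelbresh

wobitr and kidbefadr both end in -r yet inflect differently (bewobitr, kidbefdresh), so the final letter is not what conditions the rule; the second-to-last letter is.
"dukwelibr" has second-to-last letter 'b'. The one such stem in the data (dosobf → dosbfesh) deletes the last vowel and adds -esh (as do kidbefadr, fimirpudh), so the same rule applies.
The other patterns: stems whose second-to-last letter is 'l' insert -om- after the first vowel; stems whose second-to-last letter is 't' add the prefix be-.
So dukwelibr → dukwelbresh.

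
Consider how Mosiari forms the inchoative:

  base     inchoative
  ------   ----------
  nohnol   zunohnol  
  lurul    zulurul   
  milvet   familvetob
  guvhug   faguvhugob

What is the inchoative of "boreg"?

faboregob

lurul and guvhug both have last vowel 'u' yet inflect differently (zulurul, faguvhugob), so the last vowel is not what conditions the rule; the final letter is.
"boreg" ends in -g. The one such stem in the data (guvhug → faguvhugob) adds fa- … -ob around the stem, so the same rule applies.
So boreg → faboregob.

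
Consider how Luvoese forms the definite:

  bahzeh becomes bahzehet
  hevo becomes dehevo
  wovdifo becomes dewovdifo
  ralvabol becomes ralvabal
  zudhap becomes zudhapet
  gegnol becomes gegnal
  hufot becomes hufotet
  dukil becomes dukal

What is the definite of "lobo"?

ralvabol and wovdifo both have last vowel 'o' yet inflect differently (ralvabal, dewovdifo), so the last vowel is not what conditions the rule; the final letter is.
"lobo" ends in -o. The stems ending in -o (wovdifo → dewovdifo, hevo → dehevo) add the prefix de-.
The other patterns: stems ending in -l change the last vowel to 'a'; stems ending in -h, -p or -t add -et.
So lobo → delobo.

delobo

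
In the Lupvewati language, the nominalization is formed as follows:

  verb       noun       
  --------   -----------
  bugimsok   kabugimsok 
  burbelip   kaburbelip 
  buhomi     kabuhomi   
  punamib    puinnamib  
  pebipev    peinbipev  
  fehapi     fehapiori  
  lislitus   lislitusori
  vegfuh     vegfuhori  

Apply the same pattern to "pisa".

"pisa" begins with p-. The stems beginning with p- (punamib → puinnamib, pebipev → peinbipev) insert -in- after the first vowel.
So pisa → piinsa.

piinsa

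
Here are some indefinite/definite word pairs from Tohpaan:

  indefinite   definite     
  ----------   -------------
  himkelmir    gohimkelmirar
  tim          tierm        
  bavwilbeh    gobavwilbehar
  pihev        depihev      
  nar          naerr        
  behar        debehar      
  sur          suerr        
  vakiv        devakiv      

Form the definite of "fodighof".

gofodighofar

nar and behar both end in -r yet inflect differently (naerr, debehar), so the final letter is not what conditions the rule; the number of vowels is.
"fodighof" has 3 vowels. The stems with 3 vowels (bavwilbeh → gobavwilbehar, himkelmir → gohimkelmirar) add go- … -ar around the stem.
The other patterns: stems with 1 vowel insert -er- after the first vowel; stems with 2 vowels add the prefix de-.
So fodighof → gofodighofar.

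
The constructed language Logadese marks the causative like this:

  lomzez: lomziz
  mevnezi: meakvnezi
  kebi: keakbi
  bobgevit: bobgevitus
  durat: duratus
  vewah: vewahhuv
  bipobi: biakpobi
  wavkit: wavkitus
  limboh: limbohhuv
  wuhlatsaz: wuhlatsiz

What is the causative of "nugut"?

mevnezi and wavkit both have last vowel 'i' yet inflect differently (meakvnezi, wavkitus), so the last vowel is not what conditions the rule; the final letter is.
"nugut" ends in -t. The stems ending in -t (wavkit → wavkitus, bobgevit → bobgevitus, durat → duratus) add -us.
The other patterns: stems ending in -i insert -ak- after the first vowel; stems ending in -h double the final consonant and add -uv; stems ending in -z change the last vowel to 'i'.
So nugut → nugutus.

nugutus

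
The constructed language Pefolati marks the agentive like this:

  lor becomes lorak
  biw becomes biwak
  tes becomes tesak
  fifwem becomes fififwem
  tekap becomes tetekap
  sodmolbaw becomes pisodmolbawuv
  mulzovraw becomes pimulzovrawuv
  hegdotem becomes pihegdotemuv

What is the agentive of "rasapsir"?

biw and sodmolbaw both end in -w yet inflect differently (biwak, pisodmolbawuv), so the final letter is not what conditions the rule; the number of vowels is.
"rasapsir" has 3 vowels. The stems with 3 vowels (sodmolbaw → pisodmolbawuv, mulzovraw → pimulzovrawuv, hegdotem → pihegdotemuv) add pi- … -uv around the stem.
The other patterns: stems with 1 vowel add -ak; stems with 2 vowels repeat the first consonant+vowel as a prefix.
So rasapsir → pirasapsiruv.

pirasapsiruv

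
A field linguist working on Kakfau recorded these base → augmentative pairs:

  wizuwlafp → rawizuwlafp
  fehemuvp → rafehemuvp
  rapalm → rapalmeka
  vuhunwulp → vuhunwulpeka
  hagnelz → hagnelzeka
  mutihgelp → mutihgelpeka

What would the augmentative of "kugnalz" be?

kugnalzeka

mutihgelp and wizuwlafp both end in -p yet inflect differently (mutihgelpeka, rawizuwlafp), so the final letter is not what conditions the rule; the second-to-last letter is.
"kugnalz" has second-to-last letter 'l'. The stems whose second-to-last letter is 'l' (hagnelz → hagnelzeka, mutihgelp → mutihgelpeka, rapalm → rapalmeka) add -eka.
So kugnalz → kugnalzeka.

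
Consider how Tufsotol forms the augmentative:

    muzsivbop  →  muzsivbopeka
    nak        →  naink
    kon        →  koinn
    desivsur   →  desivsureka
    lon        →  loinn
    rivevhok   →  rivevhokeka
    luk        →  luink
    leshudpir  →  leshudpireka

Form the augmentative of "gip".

rivevhok and nak both end in -k yet inflect differently (rivevhokeka, naink), so the final letter is not what conditions the rule; the number of vowels is.
"gip" has 1 vowel. The stems with 1 vowel (nak → naink, luk → luink, kon → koinn) insert -in- after the first vowel.
So gip → giinp.

giinp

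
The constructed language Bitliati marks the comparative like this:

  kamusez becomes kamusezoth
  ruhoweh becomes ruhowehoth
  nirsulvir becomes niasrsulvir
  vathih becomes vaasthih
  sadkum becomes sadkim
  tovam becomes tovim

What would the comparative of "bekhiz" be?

beaskhiz

"bekhiz" has last vowel 'i'. The stems whose last vowel is 'i' (nirsulvir → niasrsulvir, vathih → vaasthih) insert -as- after the first vowel.
So bekhiz → beaskhiz.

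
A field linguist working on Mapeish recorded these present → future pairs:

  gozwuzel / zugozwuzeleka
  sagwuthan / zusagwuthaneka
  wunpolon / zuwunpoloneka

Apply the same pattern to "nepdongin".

Every pair shown (gozwuzel → zugozwuzeleka, sagwuthan → zusagwuthaneka, wunpolon → zuwunpoloneka) follows the same rule: add zu- … -eka around the stem.
So nepdongin → zunepdongineka.

zunepdongineka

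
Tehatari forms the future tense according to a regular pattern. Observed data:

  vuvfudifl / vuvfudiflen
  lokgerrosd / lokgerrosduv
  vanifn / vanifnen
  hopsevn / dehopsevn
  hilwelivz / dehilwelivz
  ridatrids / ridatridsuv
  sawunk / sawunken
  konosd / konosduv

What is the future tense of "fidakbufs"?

fidakbufsen

vanifn and hopsevn both end in -n yet inflect differently (vanifnen, dehopsevn), so the final letter is not what conditions the rule; the second-to-last letter is.
"fidakbufs" has second-to-last letter 'f'. The stems whose second-to-last letter is 'f' (vuvfudifl → vuvfudiflen, vanifn → vanifnen) add -en.
The other patterns: stems whose second-to-last letter is 'v' add the prefix de-; stems whose second-to-last letter is 'd' or 's' add -uv.
So fidakbufs → fidakbufsen.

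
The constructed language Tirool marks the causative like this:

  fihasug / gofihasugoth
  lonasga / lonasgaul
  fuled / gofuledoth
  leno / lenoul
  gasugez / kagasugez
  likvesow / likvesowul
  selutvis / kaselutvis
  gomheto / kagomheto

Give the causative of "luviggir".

"luviggir" begins with l-. The stems beginning with l- (lonasga → lonasgaul, leno → lenoul, likvesow → likvesowul) add -ul.
The other patterns: stems beginning with f- add go- … -oth around the stem; stems beginning with g- or s- add the prefix ka-.
So luviggir → luviggirul.

luviggirul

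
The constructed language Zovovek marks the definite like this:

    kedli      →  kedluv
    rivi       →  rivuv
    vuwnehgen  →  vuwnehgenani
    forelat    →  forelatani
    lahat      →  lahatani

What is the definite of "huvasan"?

huvasanani

kedli and lahat both have 2 vowels yet inflect differently (kedluv, lahatani), so the number of vowels is not what conditions the rule; the final letter is.
"huvasan" ends in -n. The one such stem in the data (vuwnehgen → vuwnehgenani) adds -ani, so the same rule applies.
The other pattern: stems ending in -i drop the final letter and add -uv.
So huvasan → huvasanani.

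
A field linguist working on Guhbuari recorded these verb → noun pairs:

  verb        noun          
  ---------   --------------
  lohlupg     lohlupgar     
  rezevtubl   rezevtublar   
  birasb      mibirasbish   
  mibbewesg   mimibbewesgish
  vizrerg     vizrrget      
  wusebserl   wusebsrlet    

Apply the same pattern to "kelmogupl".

kelmoguplar

"kelmogupl" has second-to-last letter 'p'. The one such stem in the data (lohlupg → lohlupgar) adds -ar, so the same rule applies.
The other patterns: stems whose second-to-last letter is 's' add mi- … -ish around the stem; stems whose second-to-last letter is 'r' delete the last vowel and add -et.
So kelmogupl → kelmoguplar.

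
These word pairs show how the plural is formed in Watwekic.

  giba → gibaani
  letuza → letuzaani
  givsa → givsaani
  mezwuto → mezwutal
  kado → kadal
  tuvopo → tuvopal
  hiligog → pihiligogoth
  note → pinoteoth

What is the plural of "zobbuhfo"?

mezwuto and hiligog both have last vowel 'o' yet inflect differently (mezwutal, pihiligogoth), so the last vowel is not what conditions the rule; the final letter is.
"zobbuhfo" ends in -o. The stems ending in -o (mezwuto → mezwutal, kado → kadal, tuvopo → tuvopal) drop the final letter and add -al.
The other patterns: stems ending in -a add -ani; stems ending in -e or -g add pi- … -oth around the stem.
So zobbuhfo → zobbuhfal.

zobbuhfal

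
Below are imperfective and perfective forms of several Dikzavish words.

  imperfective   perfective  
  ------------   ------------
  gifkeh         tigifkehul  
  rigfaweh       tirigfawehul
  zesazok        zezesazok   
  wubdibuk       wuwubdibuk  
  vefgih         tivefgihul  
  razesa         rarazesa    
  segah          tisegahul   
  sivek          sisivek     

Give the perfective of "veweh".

"veweh" ends in -h. The stems ending in -h (gifkeh → tigifkehul, vefgih → tivefgihul, rigfaweh → tirigfawehul) add ti- … -ul around the stem.
The other pattern: stems ending in -a or -k repeat the first consonant+vowel as a prefix.
So veweh → tivewehul.

tivewehul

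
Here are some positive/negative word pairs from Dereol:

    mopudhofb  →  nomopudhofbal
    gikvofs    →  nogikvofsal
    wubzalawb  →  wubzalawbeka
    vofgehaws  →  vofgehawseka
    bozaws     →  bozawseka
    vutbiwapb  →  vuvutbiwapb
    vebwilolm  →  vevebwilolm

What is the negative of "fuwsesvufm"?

nofuwsesvufmal

"fuwsesvufm" has second-to-last letter 'f'. The stems whose second-to-last letter is 'f' (mopudhofb → nomopudhofbal, gikvofs → nogikvofsal) add no- … -al around the stem.
So fuwsesvufm → nofuwsesvufmal.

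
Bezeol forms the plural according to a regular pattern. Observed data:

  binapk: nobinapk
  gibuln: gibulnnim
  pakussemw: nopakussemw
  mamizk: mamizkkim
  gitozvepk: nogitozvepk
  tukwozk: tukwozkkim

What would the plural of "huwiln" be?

mamizk and gitozvepk both end in -k yet inflect differently (mamizkkim, nogitozvepk), so the final letter is not what conditions the rule; the second-to-last letter is.
"huwiln" has second-to-last letter 'l'. The one such stem in the data (gibuln → gibulnnim) doubles the final consonant and adds -im (as do mamizk, tukwozk), so the same rule applies.
So huwiln → huwilnnim.

huwilnnim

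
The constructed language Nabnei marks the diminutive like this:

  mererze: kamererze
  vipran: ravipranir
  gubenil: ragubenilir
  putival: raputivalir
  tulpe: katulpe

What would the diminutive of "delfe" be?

kadelfe

vipran and tulpe both have 2 vowels yet inflect differently (ravipranir, katulpe), so the number of vowels is not what conditions the rule; whether the stem ends in a vowel or a consonant is.
"delfe" ends in a vowel. The stems ending in a vowel (tulpe → katulpe, mererze → kamererze) add the prefix ka-.
So delfe → kadelfe.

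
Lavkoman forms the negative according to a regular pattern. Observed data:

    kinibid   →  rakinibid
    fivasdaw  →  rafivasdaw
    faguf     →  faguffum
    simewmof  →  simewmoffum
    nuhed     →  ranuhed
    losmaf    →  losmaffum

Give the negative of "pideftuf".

pideftuffum

"pideftuf" ends in -f. The stems ending in -f (faguf → faguffum, simewmof → simewmoffum, losmaf → losmaffum) double the final consonant and add -um.
The other pattern: stems ending in -d or -w add the prefix ra-.
So pideftuf → pideftuffum.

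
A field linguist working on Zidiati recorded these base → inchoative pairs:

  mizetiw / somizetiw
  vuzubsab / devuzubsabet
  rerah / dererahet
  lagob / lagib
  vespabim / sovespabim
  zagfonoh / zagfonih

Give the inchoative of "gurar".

deguraret

rerah and zagfonoh both end in -h yet inflect differently (dererahet, zagfonih), so the final letter is not what conditions the rule; the last vowel is.
"gurar" has last vowel 'a'. The stems whose last vowel is 'a' (vuzubsab → devuzubsabet, rerah → dererahet) add de- … -et around the stem.
So gurar → deguraret.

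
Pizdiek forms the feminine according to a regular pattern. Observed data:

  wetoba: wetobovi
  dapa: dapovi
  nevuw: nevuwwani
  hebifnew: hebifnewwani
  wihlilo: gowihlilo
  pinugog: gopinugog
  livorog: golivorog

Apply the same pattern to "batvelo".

"batvelo" ends in -o. The one such stem in the data (wihlilo → gowihlilo) adds the prefix go-, so the same rule applies.
The other patterns: stems ending in -a drop the final letter and add -ovi; stems ending in -w double the final consonant and add -ani.
So batvelo → gobatvelo.

gobatvelo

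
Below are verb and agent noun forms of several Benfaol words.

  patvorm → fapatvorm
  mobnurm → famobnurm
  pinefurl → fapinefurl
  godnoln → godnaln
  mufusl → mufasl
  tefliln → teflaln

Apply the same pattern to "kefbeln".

kefbaln

pinefurl and mufusl both end in -l yet inflect differently (fapinefurl, mufasl), so the final letter is not what conditions the rule; the second-to-last letter is.
"kefbeln" has second-to-last letter 'l'. The stems whose second-to-last letter is 'l' (godnoln → godnaln, tefliln → teflaln) change the last vowel to 'a'.
So kefbeln → kefbaln.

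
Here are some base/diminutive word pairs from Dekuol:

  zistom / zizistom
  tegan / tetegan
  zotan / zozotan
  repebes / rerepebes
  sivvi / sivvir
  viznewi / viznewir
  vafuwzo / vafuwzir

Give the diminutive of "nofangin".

zistom and vafuwzo both have last vowel 'o' yet inflect differently (zizistom, vafuwzir), so the last vowel is not what conditions the rule; whether the stem ends in a vowel or a consonant is.
"nofangin" ends in a consonant. The stems ending in a consonant (zistom → zizistom, tegan → tetegan, zotan → zozotan) repeat the first consonant+vowel as a prefix.
So nofangin → nonofangin.

nonofangin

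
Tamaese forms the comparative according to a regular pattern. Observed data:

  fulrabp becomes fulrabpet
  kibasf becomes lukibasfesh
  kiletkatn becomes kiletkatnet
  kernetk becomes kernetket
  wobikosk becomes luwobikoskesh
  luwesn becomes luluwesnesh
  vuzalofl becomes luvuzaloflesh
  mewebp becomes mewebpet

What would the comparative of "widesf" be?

kernetk and wobikosk both end in -k yet inflect differently (kernetket, luwobikoskesh), so the final letter is not what conditions the rule; the second-to-last letter is.
"widesf" has second-to-last letter 's'. The stems whose second-to-last letter is 's' (kibasf → lukibasfesh, wobikosk → luwobikoskesh, luwesn → luluwesnesh) add lu- … -esh around the stem.
The other pattern: stems whose second-to-last letter is 'b' or 't' add -et.
So widesf → luwidesfesh.

luwidesfesh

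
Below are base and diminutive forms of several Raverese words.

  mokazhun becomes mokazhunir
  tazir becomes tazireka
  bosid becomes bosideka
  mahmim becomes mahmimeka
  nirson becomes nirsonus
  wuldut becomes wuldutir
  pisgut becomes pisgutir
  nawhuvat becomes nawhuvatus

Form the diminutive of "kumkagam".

mokazhun and nirson both end in -n yet inflect differently (mokazhunir, nirsonus), so the final letter is not what conditions the rule; the last vowel is.
"kumkagam" has last vowel 'a'. The one such stem in the data (nawhuvat → nawhuvatus) adds -us, so the same rule applies.
The other patterns: stems whose last vowel is 'u' add -ir; stems whose last vowel is 'i' add -eka.
So kumkagam → kumkagamus.

kumkagamus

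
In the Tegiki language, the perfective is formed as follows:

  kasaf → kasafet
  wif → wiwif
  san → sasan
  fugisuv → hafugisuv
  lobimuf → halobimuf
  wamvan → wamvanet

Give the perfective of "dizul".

"dizul" has 2 vowels. The stems with 2 vowels (kasaf → kasafet, wamvan → wamvanet) add -et.
The other patterns: stems with 1 vowel repeat the first consonant+vowel as a prefix; stems with 3 vowels add the prefix ha-.
So dizul → dizulet.

dizulet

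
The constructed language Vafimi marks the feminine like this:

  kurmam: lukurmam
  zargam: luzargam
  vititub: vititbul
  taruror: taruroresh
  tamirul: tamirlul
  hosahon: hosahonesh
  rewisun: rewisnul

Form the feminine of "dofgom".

hosahon and rewisun both end in -n yet inflect differently (hosahonesh, rewisnul), so the final letter is not what conditions the rule; the last vowel is.
"dofgom" has last vowel 'o'. The stems whose last vowel is 'o' (taruror → taruroresh, hosahon → hosahonesh) add -esh.
So dofgom → dofgomesh.

dofgomesh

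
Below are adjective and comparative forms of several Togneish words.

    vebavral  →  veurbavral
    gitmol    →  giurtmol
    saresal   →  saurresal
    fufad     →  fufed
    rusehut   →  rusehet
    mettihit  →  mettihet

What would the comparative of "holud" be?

saresal and fufad both have last vowel 'a' yet inflect differently (saurresal, fufed), so the last vowel is not what conditions the rule; the final letter is.
"holud" ends in -d. The one such stem in the data (fufad → fufed) changes the last vowel to 'e' (as do rusehut, mettihit), so the same rule applies.
The other pattern: stems ending in -l insert -ur- after the first vowel.
So holud → holed.

holed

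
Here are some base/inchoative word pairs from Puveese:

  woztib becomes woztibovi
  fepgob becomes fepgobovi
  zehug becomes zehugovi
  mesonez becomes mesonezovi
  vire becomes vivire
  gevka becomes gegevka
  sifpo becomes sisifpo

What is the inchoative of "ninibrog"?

"ninibrog" ends in a consonant. The stems ending in a consonant (woztib → woztibovi, fepgob → fepgobovi, zehug → zehugovi) add -ovi.
The other pattern: stems ending in a vowel repeat the first consonant+vowel as a prefix.
So ninibrog → ninibrogovi.

ninibrogovi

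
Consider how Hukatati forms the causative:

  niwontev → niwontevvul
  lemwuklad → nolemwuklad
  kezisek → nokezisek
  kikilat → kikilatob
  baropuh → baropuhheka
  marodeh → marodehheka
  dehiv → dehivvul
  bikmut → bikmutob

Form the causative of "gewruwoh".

gewruwohheka

niwontev and marodeh both have last vowel 'e' yet inflect differently (niwontevvul, marodehheka), so the last vowel is not what conditions the rule; the final letter is.
"gewruwoh" ends in -h. The stems ending in -h (marodeh → marodehheka, baropuh → baropuhheka) double the final consonant and add -eka.
So gewruwoh → gewruwohheka.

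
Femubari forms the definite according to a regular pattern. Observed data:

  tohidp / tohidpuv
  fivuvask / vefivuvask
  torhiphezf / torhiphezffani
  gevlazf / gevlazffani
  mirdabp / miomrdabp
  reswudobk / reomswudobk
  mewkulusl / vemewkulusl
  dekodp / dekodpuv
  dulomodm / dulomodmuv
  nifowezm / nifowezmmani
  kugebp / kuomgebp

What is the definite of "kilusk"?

vekilusk

"kilusk" has second-to-last letter 's'. The stems whose second-to-last letter is 's' (fivuvask → vefivuvask, mewkulusl → vemewkulusl) add the prefix ve-.
The other patterns: stems whose second-to-last letter is 'z' double the final consonant and add -ani; stems whose second-to-last letter is 'd' add -uv; stems whose second-to-last letter is 'b' insert -om- after the first vowel.
So kilusk → vekilusk.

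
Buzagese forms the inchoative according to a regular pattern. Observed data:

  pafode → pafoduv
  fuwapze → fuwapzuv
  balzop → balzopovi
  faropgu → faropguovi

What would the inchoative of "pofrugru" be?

pofrugruovi

fuwapze and faropgu both begin with f- yet inflect differently (fuwapzuv, faropguovi), so the first letter is not what conditions the rule; the final letter is.
"pofrugru" ends in -u. The one such stem in the data (faropgu → faropguovi) adds -ovi, so the same rule applies.
So pofrugru → pofrugruovi.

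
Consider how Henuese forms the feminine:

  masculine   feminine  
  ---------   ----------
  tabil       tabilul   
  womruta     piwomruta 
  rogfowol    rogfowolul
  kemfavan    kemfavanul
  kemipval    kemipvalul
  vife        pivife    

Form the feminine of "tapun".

tapunul

kemipval and womruta both have last vowel 'a' yet inflect differently (kemipvalul, piwomruta), so the last vowel is not what conditions the rule; whether the stem ends in a vowel or a consonant is.
"tapun" ends in a consonant. The stems ending in a consonant (kemipval → kemipvalul, rogfowol → rogfowolul, kemfavan → kemfavanul) add -ul.
The other pattern: stems ending in a vowel add the prefix pi-.
So tapun → tapunul.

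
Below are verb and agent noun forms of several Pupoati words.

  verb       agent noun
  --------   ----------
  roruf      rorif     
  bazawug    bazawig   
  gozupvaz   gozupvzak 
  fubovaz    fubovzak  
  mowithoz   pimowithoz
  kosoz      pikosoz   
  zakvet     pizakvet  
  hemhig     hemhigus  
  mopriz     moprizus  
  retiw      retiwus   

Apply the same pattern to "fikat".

gozupvaz and mowithoz both end in -z yet inflect differently (gozupvzak, pimowithoz), so the final letter is not what conditions the rule; the last vowel is.
"fikat" has last vowel 'a'. The stems whose last vowel is 'a' (gozupvaz → gozupvzak, fubovaz → fubovzak) delete the last vowel and add -ak.
The other patterns: stems whose last vowel is 'u' change the last vowel to 'i'; stems whose last vowel is 'e' or 'o' add the prefix pi-; stems whose last vowel is 'i' add -us.
So fikat → fiktak.

fiktak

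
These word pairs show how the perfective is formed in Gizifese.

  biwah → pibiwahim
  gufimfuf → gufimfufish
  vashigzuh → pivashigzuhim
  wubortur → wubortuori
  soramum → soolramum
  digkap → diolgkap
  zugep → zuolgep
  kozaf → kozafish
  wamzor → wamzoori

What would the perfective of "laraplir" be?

larapliori

wubortur and vashigzuh both have last vowel 'u' yet inflect differently (wubortuori, pivashigzuhim), so the last vowel is not what conditions the rule; the final letter is.
"laraplir" ends in -r. The stems ending in -r (wubortur → wubortuori, wamzor → wamzoori) drop the final letter and add -ori.
So laraplir → larapliori.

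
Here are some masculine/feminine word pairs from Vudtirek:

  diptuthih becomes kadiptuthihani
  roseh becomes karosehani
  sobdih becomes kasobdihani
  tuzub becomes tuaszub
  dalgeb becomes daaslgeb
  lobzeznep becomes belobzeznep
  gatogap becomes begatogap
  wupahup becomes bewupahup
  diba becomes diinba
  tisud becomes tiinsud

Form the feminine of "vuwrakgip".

bevuwrakgip

roseh and dalgeb both have last vowel 'e' yet inflect differently (karosehani, daaslgeb), so the last vowel is not what conditions the rule; the final letter is.
"vuwrakgip" ends in -p. The stems ending in -p (lobzeznep → belobzeznep, gatogap → begatogap, wupahup → bewupahup) add the prefix be-.
So vuwrakgip → bevuwrakgip.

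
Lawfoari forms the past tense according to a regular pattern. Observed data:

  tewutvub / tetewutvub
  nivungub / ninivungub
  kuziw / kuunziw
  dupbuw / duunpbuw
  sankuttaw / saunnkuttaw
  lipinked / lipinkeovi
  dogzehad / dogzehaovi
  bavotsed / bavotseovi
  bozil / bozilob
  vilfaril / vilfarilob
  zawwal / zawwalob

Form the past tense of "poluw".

tewutvub and dupbuw both have last vowel 'u' yet inflect differently (tetewutvub, duunpbuw), so the last vowel is not what conditions the rule; the final letter is.
"poluw" ends in -w. The stems ending in -w (kuziw → kuunziw, dupbuw → duunpbuw, sankuttaw → saunnkuttaw) insert -un- after the first vowel.
So poluw → pounluw.

pounluw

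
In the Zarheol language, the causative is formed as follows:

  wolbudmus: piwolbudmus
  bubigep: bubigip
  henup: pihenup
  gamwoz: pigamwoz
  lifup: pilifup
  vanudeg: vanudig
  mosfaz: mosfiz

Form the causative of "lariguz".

mosfaz and gamwoz both end in -z yet inflect differently (mosfiz, pigamwoz), so the final letter is not what conditions the rule; the last vowel is.
"lariguz" has last vowel 'u'. The stems whose last vowel is 'u' (wolbudmus → piwolbudmus, lifup → pilifup, henup → pihenup) add the prefix pi-.
The other pattern: stems whose last vowel is 'a' or 'e' change the last vowel to 'i'.
So lariguz → pilariguz.

pilariguz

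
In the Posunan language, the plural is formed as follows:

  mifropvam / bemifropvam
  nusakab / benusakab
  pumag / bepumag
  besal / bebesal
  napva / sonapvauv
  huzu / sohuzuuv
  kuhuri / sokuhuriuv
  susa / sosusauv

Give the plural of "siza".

sosizauv

mifropvam and napva both have last vowel 'a' yet inflect differently (bemifropvam, sonapvauv), so the last vowel is not what conditions the rule; whether the stem ends in a vowel or a consonant is.
"siza" ends in a vowel. The stems ending in a vowel (napva → sonapvauv, huzu → sohuzuuv, kuhuri → sokuhuriuv) add so- … -uv around the stem.
The other pattern: stems ending in a consonant add the prefix be-.
So siza → sosizauv.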